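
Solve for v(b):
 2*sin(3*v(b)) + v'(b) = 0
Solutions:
 v(b) = -acos((-C1 - exp(12*b))/(C1 - exp(12*b)))/3 + 2*pi/3
 v(b) = acos((-C1 - exp(12*b))/(C1 - exp(12*b)))/3


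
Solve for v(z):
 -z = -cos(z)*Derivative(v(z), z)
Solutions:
 v(z) = C1 + Integral(z/cos(z), z)


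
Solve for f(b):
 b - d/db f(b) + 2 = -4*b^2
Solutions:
 f(b) = C1 + 4*b^3/3 + b^2/2 + 2*b


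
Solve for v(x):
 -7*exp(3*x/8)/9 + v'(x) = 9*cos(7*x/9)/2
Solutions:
 v(x) = C1 + 56*exp(3*x/8)/27 + 81*sin(7*x/9)/14


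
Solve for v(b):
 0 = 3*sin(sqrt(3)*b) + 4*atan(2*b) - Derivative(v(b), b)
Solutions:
 v(b) = C1 + 4*b*atan(2*b) - log(4*b^2 + 1) - sqrt(3)*cos(sqrt(3)*b)


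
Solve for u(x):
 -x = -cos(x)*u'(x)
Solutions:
 u(x) = C1 + Integral(x/cos(x), x)


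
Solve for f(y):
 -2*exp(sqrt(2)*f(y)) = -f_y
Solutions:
 f(y) = sqrt(2)*(2*log(-1/(C1 + 2*y)) - log(2))/4


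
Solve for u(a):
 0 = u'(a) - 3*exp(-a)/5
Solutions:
 u(a) = C1 - 3*exp(-a)/5


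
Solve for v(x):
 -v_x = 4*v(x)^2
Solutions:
 v(x) = 1/(C1 + 4*x)


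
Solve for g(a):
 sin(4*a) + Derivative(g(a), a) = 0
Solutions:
 g(a) = C1 + cos(4*a)/4


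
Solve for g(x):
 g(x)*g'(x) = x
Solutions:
 g(x) = -sqrt(C1 + x^2)
 g(x) = sqrt(C1 + x^2)


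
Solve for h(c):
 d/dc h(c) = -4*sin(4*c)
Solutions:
 h(c) = C1 + cos(4*c)


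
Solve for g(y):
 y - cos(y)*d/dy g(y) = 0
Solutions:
 g(y) = C1 + Integral(y/cos(y), y)


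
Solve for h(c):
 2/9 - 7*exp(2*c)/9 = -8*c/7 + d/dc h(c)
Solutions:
 h(c) = C1 + 4*c^2/7 + 2*c/9 - 7*exp(2*c)/18


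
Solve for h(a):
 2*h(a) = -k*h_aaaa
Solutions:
 h(a) = C1*exp(-2^(1/4)*a*(-1/k)^(1/4)) + C2*exp(2^(1/4)*a*(-1/k)^(1/4)) + C3*exp(-2^(1/4)*I*a*(-1/k)^(1/4)) + C4*exp(2^(1/4)*I*a*(-1/k)^(1/4))


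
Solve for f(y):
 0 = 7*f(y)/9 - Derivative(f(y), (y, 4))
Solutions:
 f(y) = C1*exp(-sqrt(3)*7^(1/4)*y/3) + C2*exp(sqrt(3)*7^(1/4)*y/3) + C3*sin(sqrt(3)*7^(1/4)*y/3) + C4*cos(sqrt(3)*7^(1/4)*y/3)


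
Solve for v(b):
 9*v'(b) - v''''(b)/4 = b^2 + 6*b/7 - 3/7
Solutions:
 v(b) = C1 + C4*exp(6^(2/3)*b) + b^3/27 + b^2/21 - b/21 + (C2*sin(3*2^(2/3)*3^(1/6)*b/2) + C3*cos(3*2^(2/3)*3^(1/6)*b/2))*exp(-6^(2/3)*b/2)


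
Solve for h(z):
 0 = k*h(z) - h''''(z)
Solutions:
 h(z) = C1*exp(-k^(1/4)*z) + C2*exp(k^(1/4)*z) + C3*exp(-I*k^(1/4)*z) + C4*exp(I*k^(1/4)*z)


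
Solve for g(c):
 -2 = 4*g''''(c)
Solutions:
 g(c) = C1 + C2*c + C3*c^2 + C4*c^3 - c^4/48


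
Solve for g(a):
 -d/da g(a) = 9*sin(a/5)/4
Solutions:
 g(a) = C1 + 45*cos(a/5)/4


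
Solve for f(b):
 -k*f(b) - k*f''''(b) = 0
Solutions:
 f(b) = (C1*sin(sqrt(2)*b/2) + C2*cos(sqrt(2)*b/2))*exp(-sqrt(2)*b/2) + (C3*sin(sqrt(2)*b/2) + C4*cos(sqrt(2)*b/2))*exp(sqrt(2)*b/2)


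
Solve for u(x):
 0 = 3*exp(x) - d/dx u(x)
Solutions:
 u(x) = C1 + 3*exp(x)


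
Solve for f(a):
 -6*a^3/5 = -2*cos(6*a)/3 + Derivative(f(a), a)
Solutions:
 f(a) = C1 - 3*a^4/10 + sin(6*a)/9


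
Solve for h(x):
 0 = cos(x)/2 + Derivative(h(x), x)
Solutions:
 h(x) = C1 - sin(x)/2


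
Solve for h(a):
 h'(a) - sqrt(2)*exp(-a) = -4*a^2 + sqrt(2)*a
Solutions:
 h(a) = C1 - 4*a^3/3 + sqrt(2)*a^2/2 - sqrt(2)*exp(-a)


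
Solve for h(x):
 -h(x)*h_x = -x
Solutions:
 h(x) = -sqrt(C1 + x^2)
 h(x) = sqrt(C1 + x^2)


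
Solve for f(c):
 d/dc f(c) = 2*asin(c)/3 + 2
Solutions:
 f(c) = C1 + 2*c*asin(c)/3 + 2*c + 2*sqrt(1 - c^2)/3


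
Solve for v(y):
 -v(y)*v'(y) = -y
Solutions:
 v(y) = -sqrt(C1 + y^2)
 v(y) = sqrt(C1 + y^2)


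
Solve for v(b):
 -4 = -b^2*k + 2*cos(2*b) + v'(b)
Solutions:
 v(b) = C1 + b^3*k/3 - 4*b - sin(2*b)


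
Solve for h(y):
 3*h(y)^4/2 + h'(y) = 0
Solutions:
 h(y) = 2^(1/3)*(1/(C1 + 9*y))^(1/3)
 h(y) = 2^(1/3)*(-3^(2/3) - 3*3^(1/6)*I)*(1/(C1 + 3*y))^(1/3)/6
 h(y) = 2^(1/3)*(-3^(2/3) + 3*3^(1/6)*I)*(1/(C1 + 3*y))^(1/3)/6


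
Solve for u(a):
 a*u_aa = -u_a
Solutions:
 u(a) = C1 + C2*log(a)


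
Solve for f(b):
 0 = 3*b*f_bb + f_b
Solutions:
 f(b) = C1 + C2*b^(2/3)


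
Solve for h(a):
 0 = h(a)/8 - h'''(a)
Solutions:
 h(a) = C3*exp(a/2) + (C1*sin(sqrt(3)*a/4) + C2*cos(sqrt(3)*a/4))*exp(-a/4)


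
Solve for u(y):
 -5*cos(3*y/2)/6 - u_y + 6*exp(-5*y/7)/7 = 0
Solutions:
 u(y) = C1 - 5*sin(3*y/2)/9 - 6*exp(-5*y/7)/5


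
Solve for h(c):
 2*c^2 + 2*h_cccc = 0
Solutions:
 h(c) = C1 + C2*c + C3*c^2 + C4*c^3 - c^6/360


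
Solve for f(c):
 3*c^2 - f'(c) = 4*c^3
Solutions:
 f(c) = C1 - c^4 + c^3


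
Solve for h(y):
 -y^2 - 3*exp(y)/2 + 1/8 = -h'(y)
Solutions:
 h(y) = C1 + y^3/3 - y/8 + 3*exp(y)/2


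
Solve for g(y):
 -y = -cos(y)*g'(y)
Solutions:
 g(y) = C1 + Integral(y/cos(y), y)


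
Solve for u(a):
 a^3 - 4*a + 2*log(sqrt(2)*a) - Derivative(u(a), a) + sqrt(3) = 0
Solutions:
 u(a) = C1 + a^4/4 - 2*a^2 + 2*a*log(a) - 2*a + a*log(2) + sqrt(3)*a


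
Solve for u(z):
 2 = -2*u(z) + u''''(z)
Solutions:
 u(z) = C1*exp(-2^(1/4)*z) + C2*exp(2^(1/4)*z) + C3*sin(2^(1/4)*z) + C4*cos(2^(1/4)*z) - 1


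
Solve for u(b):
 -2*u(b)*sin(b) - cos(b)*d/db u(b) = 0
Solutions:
 u(b) = C1*cos(b)^2


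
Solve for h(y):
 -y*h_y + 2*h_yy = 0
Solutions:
 h(y) = C1 + C2*erfi(y/2)


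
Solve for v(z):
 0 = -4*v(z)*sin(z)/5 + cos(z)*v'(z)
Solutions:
 v(z) = C1/cos(z)^(4/5)


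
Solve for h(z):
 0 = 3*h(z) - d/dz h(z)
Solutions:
 h(z) = C1*exp(3*z)


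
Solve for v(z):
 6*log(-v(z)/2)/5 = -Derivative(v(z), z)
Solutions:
 5*Integral(1/(log(-_y) - log(2)), (_y, v(z)))/6 = C1 - z


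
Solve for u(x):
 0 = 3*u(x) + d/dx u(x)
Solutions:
 u(x) = C1*exp(-3*x)


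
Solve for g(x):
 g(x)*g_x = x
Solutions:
 g(x) = -sqrt(C1 + x^2)
 g(x) = sqrt(C1 + x^2)


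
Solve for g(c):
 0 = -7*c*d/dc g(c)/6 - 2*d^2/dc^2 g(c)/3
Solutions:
 g(c) = C1 + C2*erf(sqrt(14)*c/4)


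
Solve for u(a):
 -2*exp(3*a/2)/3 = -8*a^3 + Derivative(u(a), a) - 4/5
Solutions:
 u(a) = C1 + 2*a^4 + 4*a/5 - 4*exp(3*a/2)/9


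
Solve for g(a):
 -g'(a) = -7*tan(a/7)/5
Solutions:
 g(a) = C1 - 49*log(cos(a/7))/5


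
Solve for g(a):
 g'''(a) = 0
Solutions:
 g(a) = C1 + C2*a + C3*a^2


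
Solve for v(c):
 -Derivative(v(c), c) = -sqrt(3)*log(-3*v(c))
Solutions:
 -sqrt(3)*Integral(1/(log(-_y) + log(3)), (_y, v(c)))/3 = C1 - c


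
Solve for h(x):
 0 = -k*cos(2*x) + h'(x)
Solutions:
 h(x) = C1 + k*sin(2*x)/2


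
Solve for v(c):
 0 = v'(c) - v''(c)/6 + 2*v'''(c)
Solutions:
 v(c) = C1 + (C2*sin(sqrt(287)*c/24) + C3*cos(sqrt(287)*c/24))*exp(c/24)


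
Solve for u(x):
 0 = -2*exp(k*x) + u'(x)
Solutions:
 u(x) = C1 + 2*exp(k*x)/k


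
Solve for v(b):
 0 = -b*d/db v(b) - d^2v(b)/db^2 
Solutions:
 v(b) = C1 + C2*erf(sqrt(2)*b/2)


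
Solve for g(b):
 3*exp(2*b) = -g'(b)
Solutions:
 g(b) = C1 - 3*exp(2*b)/2


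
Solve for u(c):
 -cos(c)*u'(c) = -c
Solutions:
 u(c) = C1 + Integral(c/cos(c), c)


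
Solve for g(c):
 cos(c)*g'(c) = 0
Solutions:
 g(c) = C1


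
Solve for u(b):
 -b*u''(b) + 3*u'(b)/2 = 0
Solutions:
 u(b) = C1 + C2*b^(5/2)


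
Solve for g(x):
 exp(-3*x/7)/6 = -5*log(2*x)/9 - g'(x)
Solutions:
 g(x) = C1 - 5*x*log(x)/9 + 5*x*(1 - log(2))/9 + 7*exp(-3*x/7)/18


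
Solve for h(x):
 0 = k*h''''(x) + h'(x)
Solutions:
 h(x) = C1 + C2*exp(x*(-1/k)^(1/3)) + C3*exp(x*(-1/k)^(1/3)*(-1 + sqrt(3)*I)/2) + C4*exp(-x*(-1/k)^(1/3)*(1 + sqrt(3)*I)/2)


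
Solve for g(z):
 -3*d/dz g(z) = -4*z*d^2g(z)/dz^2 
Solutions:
 g(z) = C1 + C2*z^(7/4)


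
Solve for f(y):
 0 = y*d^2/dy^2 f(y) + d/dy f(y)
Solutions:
 f(y) = C1 + C2*log(y)


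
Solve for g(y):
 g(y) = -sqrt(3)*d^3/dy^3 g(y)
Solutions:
 g(y) = C3*exp(-3^(5/6)*y/3) + (C1*sin(3^(1/3)*y/2) + C2*cos(3^(1/3)*y/2))*exp(3^(5/6)*y/6)


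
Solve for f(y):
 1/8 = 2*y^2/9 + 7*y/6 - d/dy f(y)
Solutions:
 f(y) = C1 + 2*y^3/27 + 7*y^2/12 - y/8


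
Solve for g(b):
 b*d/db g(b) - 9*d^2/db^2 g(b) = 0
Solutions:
 g(b) = C1 + C2*erfi(sqrt(2)*b/6)


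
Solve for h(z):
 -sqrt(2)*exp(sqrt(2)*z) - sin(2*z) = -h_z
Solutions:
 h(z) = C1 + exp(sqrt(2)*z) - cos(2*z)/2


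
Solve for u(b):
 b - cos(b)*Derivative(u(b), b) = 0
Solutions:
 u(b) = C1 + Integral(b/cos(b), b)


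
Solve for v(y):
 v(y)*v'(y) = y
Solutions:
 v(y) = -sqrt(C1 + y^2)
 v(y) = sqrt(C1 + y^2)


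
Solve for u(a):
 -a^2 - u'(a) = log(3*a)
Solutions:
 u(a) = C1 - a^3/3 - a*log(a) - a*log(3) + a


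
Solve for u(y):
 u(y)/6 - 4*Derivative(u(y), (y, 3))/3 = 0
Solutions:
 u(y) = C3*exp(y/2) + (C1*sin(sqrt(3)*y/4) + C2*cos(sqrt(3)*y/4))*exp(-y/4)


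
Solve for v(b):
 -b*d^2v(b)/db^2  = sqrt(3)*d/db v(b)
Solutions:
 v(b) = C1 + C2*b^(1 - sqrt(3))


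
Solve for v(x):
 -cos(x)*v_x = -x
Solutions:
 v(x) = C1 + Integral(x/cos(x), x)


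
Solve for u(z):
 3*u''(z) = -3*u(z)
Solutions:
 u(z) = C1*sin(z) + C2*cos(z)


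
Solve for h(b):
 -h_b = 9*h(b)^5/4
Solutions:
 h(b) = -I*(1/(C1 + 9*b))^(1/4)
 h(b) = I*(1/(C1 + 9*b))^(1/4)
 h(b) = -(1/(C1 + 9*b))^(1/4)
 h(b) = (1/(C1 + 9*b))^(1/4)


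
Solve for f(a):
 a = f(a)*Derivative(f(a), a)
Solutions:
 f(a) = -sqrt(C1 + a^2)
 f(a) = sqrt(C1 + a^2)


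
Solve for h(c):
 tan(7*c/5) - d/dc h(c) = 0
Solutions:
 h(c) = C1 - 5*log(cos(7*c/5))/7


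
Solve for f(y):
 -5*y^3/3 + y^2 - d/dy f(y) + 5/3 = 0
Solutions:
 f(y) = C1 - 5*y^4/12 + y^3/3 + 5*y/3


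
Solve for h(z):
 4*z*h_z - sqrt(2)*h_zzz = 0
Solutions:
 h(z) = C1 + Integral(C2*airyai(sqrt(2)*z) + C3*airybi(sqrt(2)*z), z)


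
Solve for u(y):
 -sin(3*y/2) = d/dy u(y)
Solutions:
 u(y) = C1 + 2*cos(3*y/2)/3


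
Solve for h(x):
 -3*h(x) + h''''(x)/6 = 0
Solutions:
 h(x) = C1*exp(-2^(1/4)*sqrt(3)*x) + C2*exp(2^(1/4)*sqrt(3)*x) + C3*sin(2^(1/4)*sqrt(3)*x) + C4*cos(2^(1/4)*sqrt(3)*x)


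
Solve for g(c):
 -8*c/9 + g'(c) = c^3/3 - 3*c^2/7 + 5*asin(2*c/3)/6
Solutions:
 g(c) = C1 + c^4/12 - c^3/7 + 4*c^2/9 + 5*c*asin(2*c/3)/6 + 5*sqrt(9 - 4*c^2)/12


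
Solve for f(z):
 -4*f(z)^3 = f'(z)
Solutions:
 f(z) = -sqrt(2)*sqrt(-1/(C1 - 4*z))/2
 f(z) = sqrt(2)*sqrt(-1/(C1 - 4*z))/2


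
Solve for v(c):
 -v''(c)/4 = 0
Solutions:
 v(c) = C1 + C2*c


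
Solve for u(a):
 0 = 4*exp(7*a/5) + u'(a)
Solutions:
 u(a) = C1 - 20*exp(7*a/5)/7


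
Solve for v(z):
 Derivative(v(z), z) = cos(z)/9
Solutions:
 v(z) = C1 + sin(z)/9


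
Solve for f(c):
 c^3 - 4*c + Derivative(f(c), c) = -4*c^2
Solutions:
 f(c) = C1 - c^4/4 - 4*c^3/3 + 2*c^2


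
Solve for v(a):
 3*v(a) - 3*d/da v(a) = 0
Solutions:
 v(a) = C1*exp(a)


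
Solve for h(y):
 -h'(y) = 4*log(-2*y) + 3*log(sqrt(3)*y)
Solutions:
 h(y) = C1 - 7*y*log(y) + y*(-log(48) - log(3)/2 + 7 - 4*I*pi)


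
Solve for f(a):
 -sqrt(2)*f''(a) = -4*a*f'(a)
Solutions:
 f(a) = C1 + C2*erfi(2^(1/4)*a)


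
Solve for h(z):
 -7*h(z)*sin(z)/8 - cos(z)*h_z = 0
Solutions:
 h(z) = C1*cos(z)^(7/8)


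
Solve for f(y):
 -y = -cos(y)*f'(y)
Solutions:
 f(y) = C1 + Integral(y/cos(y), y)


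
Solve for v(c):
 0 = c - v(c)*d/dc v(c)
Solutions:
 v(c) = -sqrt(C1 + c^2)
 v(c) = sqrt(C1 + c^2)


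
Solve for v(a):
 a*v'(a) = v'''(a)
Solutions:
 v(a) = C1 + Integral(C2*airyai(a) + C3*airybi(a), a)


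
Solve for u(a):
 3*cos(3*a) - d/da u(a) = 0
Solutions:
 u(a) = C1 + sin(3*a)


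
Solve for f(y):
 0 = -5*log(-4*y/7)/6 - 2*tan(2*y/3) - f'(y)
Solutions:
 f(y) = C1 - 5*y*log(-y)/6 - 5*y*log(2)/3 + 5*y/6 + 5*y*log(7)/6 + 3*log(cos(2*y/3))


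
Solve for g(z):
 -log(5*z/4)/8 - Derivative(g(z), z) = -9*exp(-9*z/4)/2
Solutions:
 g(z) = C1 - z*log(z)/8 + z*(-log(5) + 1 + 2*log(2))/8 - 2*exp(-9*z/4)


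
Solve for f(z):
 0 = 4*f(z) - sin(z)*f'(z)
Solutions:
 f(z) = C1*(cos(z)^2 - 2*cos(z) + 1)/(cos(z)^2 + 2*cos(z) + 1)


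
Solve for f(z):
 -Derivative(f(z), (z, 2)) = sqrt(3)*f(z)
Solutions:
 f(z) = C1*sin(3^(1/4)*z) + C2*cos(3^(1/4)*z)


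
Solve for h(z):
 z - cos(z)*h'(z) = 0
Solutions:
 h(z) = C1 + Integral(z/cos(z), z)


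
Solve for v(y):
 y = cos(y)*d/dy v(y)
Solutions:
 v(y) = C1 + Integral(y/cos(y), y)


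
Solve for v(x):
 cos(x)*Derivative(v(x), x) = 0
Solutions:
 v(x) = C1


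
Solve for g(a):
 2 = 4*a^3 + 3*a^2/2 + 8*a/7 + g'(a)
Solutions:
 g(a) = C1 - a^4 - a^3/2 - 4*a^2/7 + 2*a


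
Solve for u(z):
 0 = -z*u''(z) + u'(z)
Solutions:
 u(z) = C1 + C2*z^2


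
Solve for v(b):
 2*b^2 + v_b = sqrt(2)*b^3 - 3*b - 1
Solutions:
 v(b) = C1 + sqrt(2)*b^4/4 - 2*b^3/3 - 3*b^2/2 - b


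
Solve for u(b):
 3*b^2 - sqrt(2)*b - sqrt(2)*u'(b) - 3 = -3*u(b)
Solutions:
 u(b) = C1*exp(3*sqrt(2)*b/2) - b^2 - sqrt(2)*b/3 + 7/9


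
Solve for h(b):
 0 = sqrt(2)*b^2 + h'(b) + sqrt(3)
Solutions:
 h(b) = C1 - sqrt(2)*b^3/3 - sqrt(3)*b


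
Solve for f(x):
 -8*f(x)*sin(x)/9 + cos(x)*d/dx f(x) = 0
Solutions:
 f(x) = C1/cos(x)^(8/9)


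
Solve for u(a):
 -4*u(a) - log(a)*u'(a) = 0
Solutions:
 u(a) = C1*exp(-4*li(a))


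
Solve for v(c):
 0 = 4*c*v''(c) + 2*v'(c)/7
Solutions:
 v(c) = C1 + C2*c^(13/14)


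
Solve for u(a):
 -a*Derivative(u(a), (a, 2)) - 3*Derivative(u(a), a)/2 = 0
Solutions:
 u(a) = C1 + C2/sqrt(a)


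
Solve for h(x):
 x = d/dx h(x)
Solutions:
 h(x) = C1 + x^2/2


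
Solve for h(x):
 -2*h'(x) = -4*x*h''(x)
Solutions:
 h(x) = C1 + C2*x^(3/2)


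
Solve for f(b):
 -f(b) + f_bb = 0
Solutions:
 f(b) = C1*exp(-b) + C2*exp(b)


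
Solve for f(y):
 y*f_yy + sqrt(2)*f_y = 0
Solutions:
 f(y) = C1 + C2*y^(1 - sqrt(2))


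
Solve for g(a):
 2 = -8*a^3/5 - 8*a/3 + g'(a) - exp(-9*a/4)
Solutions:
 g(a) = C1 + 2*a^4/5 + 4*a^2/3 + 2*a - 4*exp(-9*a/4)/9


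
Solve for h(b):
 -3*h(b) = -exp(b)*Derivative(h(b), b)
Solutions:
 h(b) = C1*exp(-3*exp(-b))


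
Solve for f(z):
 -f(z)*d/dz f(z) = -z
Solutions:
 f(z) = -sqrt(C1 + z^2)
 f(z) = sqrt(C1 + z^2)


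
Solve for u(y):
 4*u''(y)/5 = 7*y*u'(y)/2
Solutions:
 u(y) = C1 + C2*erfi(sqrt(35)*y/4)


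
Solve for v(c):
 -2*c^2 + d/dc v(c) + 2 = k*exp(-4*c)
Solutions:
 v(c) = C1 + 2*c^3/3 - 2*c - k*exp(-4*c)/4


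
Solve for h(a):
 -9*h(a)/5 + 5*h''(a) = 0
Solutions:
 h(a) = C1*exp(-3*a/5) + C2*exp(3*a/5)


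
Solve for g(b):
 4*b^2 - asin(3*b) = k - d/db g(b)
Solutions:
 g(b) = C1 - 4*b^3/3 + b*k + b*asin(3*b) + sqrt(1 - 9*b^2)/3


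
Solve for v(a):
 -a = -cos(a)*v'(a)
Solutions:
 v(a) = C1 + Integral(a/cos(a), a)


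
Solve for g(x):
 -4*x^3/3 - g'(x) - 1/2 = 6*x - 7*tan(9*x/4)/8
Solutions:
 g(x) = C1 - x^4/3 - 3*x^2 - x/2 - 7*log(cos(9*x/4))/18


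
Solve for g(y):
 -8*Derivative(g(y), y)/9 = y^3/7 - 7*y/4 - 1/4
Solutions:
 g(y) = C1 - 9*y^4/224 + 63*y^2/64 + 9*y/32


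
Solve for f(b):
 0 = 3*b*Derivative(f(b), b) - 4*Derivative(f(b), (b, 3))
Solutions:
 f(b) = C1 + Integral(C2*airyai(6^(1/3)*b/2) + C3*airybi(6^(1/3)*b/2), b)


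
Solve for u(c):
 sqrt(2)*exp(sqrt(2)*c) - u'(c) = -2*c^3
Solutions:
 u(c) = C1 + c^4/2 + exp(sqrt(2)*c)


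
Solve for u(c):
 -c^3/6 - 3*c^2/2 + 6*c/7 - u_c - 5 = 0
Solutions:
 u(c) = C1 - c^4/24 - c^3/2 + 3*c^2/7 - 5*c


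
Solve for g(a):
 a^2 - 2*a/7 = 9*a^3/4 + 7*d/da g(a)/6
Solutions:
 g(a) = C1 - 27*a^4/56 + 2*a^3/7 - 6*a^2/49


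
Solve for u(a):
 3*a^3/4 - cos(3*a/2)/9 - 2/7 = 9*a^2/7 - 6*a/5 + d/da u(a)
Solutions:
 u(a) = C1 + 3*a^4/16 - 3*a^3/7 + 3*a^2/5 - 2*a/7 - 2*sin(3*a/2)/27


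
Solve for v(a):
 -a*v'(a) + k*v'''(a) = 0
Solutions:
 v(a) = C1 + Integral(C2*airyai(a*(1/k)^(1/3)) + C3*airybi(a*(1/k)^(1/3)), a)


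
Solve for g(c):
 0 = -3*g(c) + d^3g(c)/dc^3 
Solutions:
 g(c) = C3*exp(3^(1/3)*c) + (C1*sin(3^(5/6)*c/2) + C2*cos(3^(5/6)*c/2))*exp(-3^(1/3)*c/2)


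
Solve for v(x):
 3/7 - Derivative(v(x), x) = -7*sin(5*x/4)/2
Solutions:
 v(x) = C1 + 3*x/7 - 14*cos(5*x/4)/5


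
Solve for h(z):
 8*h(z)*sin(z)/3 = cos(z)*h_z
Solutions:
 h(z) = C1/cos(z)^(8/3)


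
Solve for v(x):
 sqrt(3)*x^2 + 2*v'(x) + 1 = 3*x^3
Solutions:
 v(x) = C1 + 3*x^4/8 - sqrt(3)*x^3/6 - x/2


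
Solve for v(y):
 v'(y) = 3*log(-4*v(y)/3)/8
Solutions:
 -8*Integral(1/(log(-_y) - log(3) + 2*log(2)), (_y, v(y)))/3 = C1 - y


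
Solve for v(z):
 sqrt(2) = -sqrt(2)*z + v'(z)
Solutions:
 v(z) = C1 + sqrt(2)*z^2/2 + sqrt(2)*z


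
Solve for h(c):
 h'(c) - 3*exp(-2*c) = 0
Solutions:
 h(c) = C1 - 3*exp(-2*c)/2


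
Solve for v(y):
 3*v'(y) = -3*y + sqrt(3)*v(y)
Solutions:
 v(y) = C1*exp(sqrt(3)*y/3) + sqrt(3)*y + 3


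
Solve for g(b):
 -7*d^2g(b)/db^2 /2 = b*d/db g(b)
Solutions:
 g(b) = C1 + C2*erf(sqrt(7)*b/7)


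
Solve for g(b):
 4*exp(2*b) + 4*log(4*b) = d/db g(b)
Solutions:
 g(b) = C1 + 4*b*log(b) + 4*b*(-1 + 2*log(2)) + 2*exp(2*b)


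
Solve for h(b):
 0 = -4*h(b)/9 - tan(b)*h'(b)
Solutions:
 h(b) = C1/sin(b)^(4/9)


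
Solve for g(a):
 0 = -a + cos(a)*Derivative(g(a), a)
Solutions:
 g(a) = C1 + Integral(a/cos(a), a)


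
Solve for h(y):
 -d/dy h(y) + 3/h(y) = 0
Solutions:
 h(y) = -sqrt(C1 + 6*y)
 h(y) = sqrt(C1 + 6*y)


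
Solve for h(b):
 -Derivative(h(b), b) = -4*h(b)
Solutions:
 h(b) = C1*exp(4*b)


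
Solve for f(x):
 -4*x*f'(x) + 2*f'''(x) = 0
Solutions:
 f(x) = C1 + Integral(C2*airyai(2^(1/3)*x) + C3*airybi(2^(1/3)*x), x)


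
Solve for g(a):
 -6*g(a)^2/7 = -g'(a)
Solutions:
 g(a) = -7/(C1 + 6*a)


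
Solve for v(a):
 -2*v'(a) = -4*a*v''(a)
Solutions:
 v(a) = C1 + C2*a^(3/2)


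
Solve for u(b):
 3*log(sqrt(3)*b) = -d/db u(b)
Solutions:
 u(b) = C1 - 3*b*log(b) - 3*b*log(3)/2 + 3*b


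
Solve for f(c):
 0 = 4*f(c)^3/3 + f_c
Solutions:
 f(c) = -sqrt(6)*sqrt(-1/(C1 - 4*c))/2
 f(c) = sqrt(6)*sqrt(-1/(C1 - 4*c))/2


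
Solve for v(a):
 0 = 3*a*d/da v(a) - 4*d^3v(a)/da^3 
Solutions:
 v(a) = C1 + Integral(C2*airyai(6^(1/3)*a/2) + C3*airybi(6^(1/3)*a/2), a)


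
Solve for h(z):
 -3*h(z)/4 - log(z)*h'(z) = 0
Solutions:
 h(z) = C1*exp(-3*li(z)/4)


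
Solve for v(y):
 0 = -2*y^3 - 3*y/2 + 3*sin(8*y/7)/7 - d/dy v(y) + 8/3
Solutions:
 v(y) = C1 - y^4/2 - 3*y^2/4 + 8*y/3 - 3*cos(8*y/7)/8


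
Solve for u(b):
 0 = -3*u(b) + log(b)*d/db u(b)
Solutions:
 u(b) = C1*exp(3*li(b))


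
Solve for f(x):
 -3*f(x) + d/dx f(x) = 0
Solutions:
 f(x) = C1*exp(3*x)


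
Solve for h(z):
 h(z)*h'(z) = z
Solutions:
 h(z) = -sqrt(C1 + z^2)
 h(z) = sqrt(C1 + z^2)


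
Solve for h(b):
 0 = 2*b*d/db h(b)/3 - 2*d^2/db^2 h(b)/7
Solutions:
 h(b) = C1 + C2*erfi(sqrt(42)*b/6)


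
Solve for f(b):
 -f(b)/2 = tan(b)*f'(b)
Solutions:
 f(b) = C1/sqrt(sin(b))


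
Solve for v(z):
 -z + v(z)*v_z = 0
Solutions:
 v(z) = -sqrt(C1 + z^2)
 v(z) = sqrt(C1 + z^2)


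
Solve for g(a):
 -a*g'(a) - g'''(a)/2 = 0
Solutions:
 g(a) = C1 + Integral(C2*airyai(-2^(1/3)*a) + C3*airybi(-2^(1/3)*a), a)


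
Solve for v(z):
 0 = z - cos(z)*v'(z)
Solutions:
 v(z) = C1 + Integral(z/cos(z), z)


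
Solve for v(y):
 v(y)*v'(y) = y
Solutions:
 v(y) = -sqrt(C1 + y^2)
 v(y) = sqrt(C1 + y^2)


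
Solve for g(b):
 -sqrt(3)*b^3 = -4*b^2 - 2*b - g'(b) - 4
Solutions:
 g(b) = C1 + sqrt(3)*b^4/4 - 4*b^3/3 - b^2 - 4*b


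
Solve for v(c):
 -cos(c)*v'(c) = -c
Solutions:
 v(c) = C1 + Integral(c/cos(c), c)


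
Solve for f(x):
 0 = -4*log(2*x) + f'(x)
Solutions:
 f(x) = C1 + 4*x*log(x) - 4*x + x*log(16)


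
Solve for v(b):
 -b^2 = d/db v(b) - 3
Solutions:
 v(b) = C1 - b^3/3 + 3*b


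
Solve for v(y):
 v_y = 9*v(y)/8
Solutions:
 v(y) = C1*exp(9*y/8)


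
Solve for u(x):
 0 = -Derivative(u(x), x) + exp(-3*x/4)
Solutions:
 u(x) = C1 - 4*exp(-3*x/4)/3


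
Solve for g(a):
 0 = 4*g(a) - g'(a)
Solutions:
 g(a) = C1*exp(4*a)


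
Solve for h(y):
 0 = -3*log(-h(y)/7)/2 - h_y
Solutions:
 2*Integral(1/(log(-_y) - log(7)), (_y, h(y)))/3 = C1 - y


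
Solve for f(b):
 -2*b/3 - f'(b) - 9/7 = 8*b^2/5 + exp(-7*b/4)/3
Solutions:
 f(b) = C1 - 8*b^3/15 - b^2/3 - 9*b/7 + 4*exp(-7*b/4)/21


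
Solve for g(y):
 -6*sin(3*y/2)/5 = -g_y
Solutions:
 g(y) = C1 - 4*cos(3*y/2)/5


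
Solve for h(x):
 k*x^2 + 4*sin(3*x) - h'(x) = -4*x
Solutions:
 h(x) = C1 + k*x^3/3 + 2*x^2 - 4*cos(3*x)/3


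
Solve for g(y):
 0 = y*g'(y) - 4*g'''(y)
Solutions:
 g(y) = C1 + Integral(C2*airyai(2^(1/3)*y/2) + C3*airybi(2^(1/3)*y/2), y)


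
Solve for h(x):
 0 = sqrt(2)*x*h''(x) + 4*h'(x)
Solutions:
 h(x) = C1 + C2*x^(1 - 2*sqrt(2))


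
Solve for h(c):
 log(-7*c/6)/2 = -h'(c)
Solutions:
 h(c) = C1 - c*log(-c)/2 + c*(-log(7) + 1 + log(6))/2


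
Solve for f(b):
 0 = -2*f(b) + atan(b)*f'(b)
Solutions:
 f(b) = C1*exp(2*Integral(1/atan(b), b))


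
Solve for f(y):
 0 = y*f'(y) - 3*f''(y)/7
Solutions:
 f(y) = C1 + C2*erfi(sqrt(42)*y/6)


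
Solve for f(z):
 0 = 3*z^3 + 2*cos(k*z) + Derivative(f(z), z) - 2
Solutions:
 f(z) = C1 - 3*z^4/4 + 2*z - 2*sin(k*z)/k


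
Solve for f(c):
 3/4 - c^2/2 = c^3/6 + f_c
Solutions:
 f(c) = C1 - c^4/24 - c^3/6 + 3*c/4


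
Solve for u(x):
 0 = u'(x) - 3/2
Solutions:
 u(x) = C1 + 3*x/2


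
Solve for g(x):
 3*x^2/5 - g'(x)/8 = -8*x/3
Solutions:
 g(x) = C1 + 8*x^3/5 + 32*x^2/3


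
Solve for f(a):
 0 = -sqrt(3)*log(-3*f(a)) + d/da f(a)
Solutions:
 -sqrt(3)*Integral(1/(log(-_y) + log(3)), (_y, f(a)))/3 = C1 - a


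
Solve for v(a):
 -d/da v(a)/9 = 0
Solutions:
 v(a) = C1


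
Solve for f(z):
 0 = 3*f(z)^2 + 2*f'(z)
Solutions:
 f(z) = 2/(C1 + 3*z)


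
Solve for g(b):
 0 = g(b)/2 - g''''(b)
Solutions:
 g(b) = C1*exp(-2^(3/4)*b/2) + C2*exp(2^(3/4)*b/2) + C3*sin(2^(3/4)*b/2) + C4*cos(2^(3/4)*b/2)


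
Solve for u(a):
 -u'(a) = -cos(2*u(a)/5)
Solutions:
 -a - 5*log(sin(2*u(a)/5) - 1)/4 + 5*log(sin(2*u(a)/5) + 1)/4 = C1


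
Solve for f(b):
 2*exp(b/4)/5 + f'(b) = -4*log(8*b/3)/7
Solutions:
 f(b) = C1 - 4*b*log(b)/7 + 4*b*(-3*log(2) + 1 + log(3))/7 - 8*exp(b/4)/5


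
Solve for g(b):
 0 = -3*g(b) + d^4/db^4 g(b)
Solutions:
 g(b) = C1*exp(-3^(1/4)*b) + C2*exp(3^(1/4)*b) + C3*sin(3^(1/4)*b) + C4*cos(3^(1/4)*b)


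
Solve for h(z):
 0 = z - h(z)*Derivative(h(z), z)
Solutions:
 h(z) = -sqrt(C1 + z^2)
 h(z) = sqrt(C1 + z^2)


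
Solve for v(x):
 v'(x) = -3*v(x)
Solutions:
 v(x) = C1*exp(-3*x)


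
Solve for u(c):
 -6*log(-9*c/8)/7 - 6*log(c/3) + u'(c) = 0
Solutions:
 u(c) = C1 + 48*c*log(c)/7 + 6*c*(-8 - 5*log(3) - 3*log(2) + I*pi)/7


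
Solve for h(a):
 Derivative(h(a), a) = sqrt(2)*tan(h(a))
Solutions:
 h(a) = pi - asin(C1*exp(sqrt(2)*a))
 h(a) = asin(C1*exp(sqrt(2)*a))


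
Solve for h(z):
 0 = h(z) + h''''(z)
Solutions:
 h(z) = (C1*sin(sqrt(2)*z/2) + C2*cos(sqrt(2)*z/2))*exp(-sqrt(2)*z/2) + (C3*sin(sqrt(2)*z/2) + C4*cos(sqrt(2)*z/2))*exp(sqrt(2)*z/2)


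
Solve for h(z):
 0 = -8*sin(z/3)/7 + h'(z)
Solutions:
 h(z) = C1 - 24*cos(z/3)/7


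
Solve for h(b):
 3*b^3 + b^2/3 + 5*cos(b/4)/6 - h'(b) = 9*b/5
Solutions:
 h(b) = C1 + 3*b^4/4 + b^3/9 - 9*b^2/10 + 10*sin(b/4)/3


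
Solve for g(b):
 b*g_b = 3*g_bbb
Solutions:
 g(b) = C1 + Integral(C2*airyai(3^(2/3)*b/3) + C3*airybi(3^(2/3)*b/3), b)


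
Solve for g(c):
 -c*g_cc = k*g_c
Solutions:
 g(c) = C1 + c^(1 - re(k))*(C2*sin(log(c)*Abs(im(k))) + C3*cos(log(c)*im(k)))


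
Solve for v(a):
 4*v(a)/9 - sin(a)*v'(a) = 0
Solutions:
 v(a) = C1*(cos(a) - 1)^(2/9)/(cos(a) + 1)^(2/9)


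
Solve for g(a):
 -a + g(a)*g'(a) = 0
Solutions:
 g(a) = -sqrt(C1 + a^2)
 g(a) = sqrt(C1 + a^2)


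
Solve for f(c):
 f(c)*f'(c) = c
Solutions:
 f(c) = -sqrt(C1 + c^2)
 f(c) = sqrt(C1 + c^2)


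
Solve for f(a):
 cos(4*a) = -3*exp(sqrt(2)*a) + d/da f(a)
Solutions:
 f(a) = C1 + 3*sqrt(2)*exp(sqrt(2)*a)/2 + sin(4*a)/4


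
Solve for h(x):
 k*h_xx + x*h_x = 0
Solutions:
 h(x) = C1 + C2*sqrt(k)*erf(sqrt(2)*x*sqrt(1/k)/2)


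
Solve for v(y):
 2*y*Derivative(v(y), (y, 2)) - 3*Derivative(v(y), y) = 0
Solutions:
 v(y) = C1 + C2*y^(5/2)


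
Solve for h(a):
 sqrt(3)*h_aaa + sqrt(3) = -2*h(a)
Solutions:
 h(a) = C3*exp(-2^(1/3)*3^(5/6)*a/3) + (C1*sin(6^(1/3)*a/2) + C2*cos(6^(1/3)*a/2))*exp(2^(1/3)*3^(5/6)*a/6) - sqrt(3)/2


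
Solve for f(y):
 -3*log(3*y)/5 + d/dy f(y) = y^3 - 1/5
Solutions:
 f(y) = C1 + y^4/4 + 3*y*log(y)/5 - 4*y/5 + 3*y*log(3)/5


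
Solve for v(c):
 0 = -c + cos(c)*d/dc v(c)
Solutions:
 v(c) = C1 + Integral(c/cos(c), c)


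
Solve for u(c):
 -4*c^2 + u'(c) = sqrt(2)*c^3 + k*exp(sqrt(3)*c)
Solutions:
 u(c) = C1 + sqrt(2)*c^4/4 + 4*c^3/3 + sqrt(3)*k*exp(sqrt(3)*c)/3


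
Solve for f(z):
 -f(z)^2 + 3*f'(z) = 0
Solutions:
 f(z) = -3/(C1 + z)


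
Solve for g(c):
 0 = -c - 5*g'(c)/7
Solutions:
 g(c) = C1 - 7*c^2/10


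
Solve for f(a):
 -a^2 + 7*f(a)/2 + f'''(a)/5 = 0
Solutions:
 f(a) = C3*exp(-2^(2/3)*35^(1/3)*a/2) + 2*a^2/7 + (C1*sin(2^(2/3)*sqrt(3)*35^(1/3)*a/4) + C2*cos(2^(2/3)*sqrt(3)*35^(1/3)*a/4))*exp(2^(2/3)*35^(1/3)*a/4)


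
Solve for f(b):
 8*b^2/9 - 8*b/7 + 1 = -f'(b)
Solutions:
 f(b) = C1 - 8*b^3/27 + 4*b^2/7 - b


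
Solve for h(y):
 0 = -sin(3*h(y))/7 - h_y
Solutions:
 y/7 + log(cos(3*h(y)) - 1)/6 - log(cos(3*h(y)) + 1)/6 = C1


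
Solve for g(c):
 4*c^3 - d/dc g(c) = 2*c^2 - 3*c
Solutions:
 g(c) = C1 + c^4 - 2*c^3/3 + 3*c^2/2


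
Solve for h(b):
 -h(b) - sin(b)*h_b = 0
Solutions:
 h(b) = C1*sqrt(cos(b) + 1)/sqrt(cos(b) - 1)


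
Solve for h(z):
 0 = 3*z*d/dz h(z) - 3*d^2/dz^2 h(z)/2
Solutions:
 h(z) = C1 + C2*erfi(z)


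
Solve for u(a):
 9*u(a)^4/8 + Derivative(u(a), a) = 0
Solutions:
 u(a) = (-3^(2/3)/3 - 3^(1/6)*I)*(1/(C1 + 9*a))^(1/3)
 u(a) = (-3^(2/3)/3 + 3^(1/6)*I)*(1/(C1 + 9*a))^(1/3)
 u(a) = 2*(1/(C1 + 27*a))^(1/3)


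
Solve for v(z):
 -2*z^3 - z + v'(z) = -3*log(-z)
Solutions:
 v(z) = C1 + z^4/2 + z^2/2 - 3*z*log(-z) + 3*z


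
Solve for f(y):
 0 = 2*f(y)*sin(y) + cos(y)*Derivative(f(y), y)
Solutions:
 f(y) = C1*cos(y)^2


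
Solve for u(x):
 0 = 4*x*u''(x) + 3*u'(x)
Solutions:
 u(x) = C1 + C2*x^(1/4)


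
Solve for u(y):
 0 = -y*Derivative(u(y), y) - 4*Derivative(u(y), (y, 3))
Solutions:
 u(y) = C1 + Integral(C2*airyai(-2^(1/3)*y/2) + C3*airybi(-2^(1/3)*y/2), y)


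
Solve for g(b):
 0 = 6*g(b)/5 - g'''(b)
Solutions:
 g(b) = C3*exp(5^(2/3)*6^(1/3)*b/5) + (C1*sin(2^(1/3)*3^(5/6)*5^(2/3)*b/10) + C2*cos(2^(1/3)*3^(5/6)*5^(2/3)*b/10))*exp(-5^(2/3)*6^(1/3)*b/10)


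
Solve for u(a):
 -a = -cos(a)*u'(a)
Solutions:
 u(a) = C1 + Integral(a/cos(a), a)


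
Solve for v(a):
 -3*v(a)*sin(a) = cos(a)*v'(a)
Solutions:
 v(a) = C1*cos(a)^3


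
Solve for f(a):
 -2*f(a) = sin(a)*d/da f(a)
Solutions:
 f(a) = C1*(cos(a) + 1)/(cos(a) - 1)


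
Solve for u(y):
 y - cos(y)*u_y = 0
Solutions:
 u(y) = C1 + Integral(y/cos(y), y)


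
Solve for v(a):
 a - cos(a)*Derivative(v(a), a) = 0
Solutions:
 v(a) = C1 + Integral(a/cos(a), a)


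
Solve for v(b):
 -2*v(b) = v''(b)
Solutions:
 v(b) = C1*sin(sqrt(2)*b) + C2*cos(sqrt(2)*b)


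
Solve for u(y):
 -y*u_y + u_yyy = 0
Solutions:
 u(y) = C1 + Integral(C2*airyai(y) + C3*airybi(y), y)


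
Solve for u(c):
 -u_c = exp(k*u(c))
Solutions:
 u(c) = Piecewise((log(1/(C1*k + c*k))/k, Ne(k, 0)), (nan, True))
 u(c) = Piecewise((C1 - c, Eq(k, 0)), (nan, True))


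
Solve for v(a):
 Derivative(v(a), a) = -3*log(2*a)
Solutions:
 v(a) = C1 - 3*a*log(a) - a*log(8) + 3*a


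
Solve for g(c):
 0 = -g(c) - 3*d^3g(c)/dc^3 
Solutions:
 g(c) = C3*exp(-3^(2/3)*c/3) + (C1*sin(3^(1/6)*c/2) + C2*cos(3^(1/6)*c/2))*exp(3^(2/3)*c/6)


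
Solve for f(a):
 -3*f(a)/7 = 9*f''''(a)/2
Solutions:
 f(a) = (C1*sin(42^(3/4)*a/42) + C2*cos(42^(3/4)*a/42))*exp(-42^(3/4)*a/42) + (C3*sin(42^(3/4)*a/42) + C4*cos(42^(3/4)*a/42))*exp(42^(3/4)*a/42)


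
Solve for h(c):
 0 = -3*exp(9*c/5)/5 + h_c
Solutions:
 h(c) = C1 + exp(9*c/5)/3


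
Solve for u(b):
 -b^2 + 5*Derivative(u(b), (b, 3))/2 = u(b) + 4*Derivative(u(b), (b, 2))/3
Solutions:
 u(b) = C1*exp(b*(-(135*sqrt(19249) + 18737)^(1/3) - 64/(135*sqrt(19249) + 18737)^(1/3) + 16)/90)*sin(sqrt(3)*b*(-(135*sqrt(19249) + 18737)^(1/3) + 64/(135*sqrt(19249) + 18737)^(1/3))/90) + C2*exp(b*(-(135*sqrt(19249) + 18737)^(1/3) - 64/(135*sqrt(19249) + 18737)^(1/3) + 16)/90)*cos(sqrt(3)*b*(-(135*sqrt(19249) + 18737)^(1/3) + 64/(135*sqrt(19249) + 18737)^(1/3))/90) + C3*exp(b*(64/(135*sqrt(19249) + 18737)^(1/3) + 8 + (135*sqrt(19249) + 18737)^(1/3))/45) - b^2 + 8/3


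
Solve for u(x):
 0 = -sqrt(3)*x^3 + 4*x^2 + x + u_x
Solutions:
 u(x) = C1 + sqrt(3)*x^4/4 - 4*x^3/3 - x^2/2


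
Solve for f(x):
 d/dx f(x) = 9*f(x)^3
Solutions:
 f(x) = -sqrt(2)*sqrt(-1/(C1 + 9*x))/2
 f(x) = sqrt(2)*sqrt(-1/(C1 + 9*x))/2


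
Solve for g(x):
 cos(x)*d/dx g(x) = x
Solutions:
 g(x) = C1 + Integral(x/cos(x), x)


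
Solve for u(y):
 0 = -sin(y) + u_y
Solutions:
 u(y) = C1 - cos(y)


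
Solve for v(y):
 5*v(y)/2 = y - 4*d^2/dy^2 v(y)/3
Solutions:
 v(y) = C1*sin(sqrt(30)*y/4) + C2*cos(sqrt(30)*y/4) + 2*y/5


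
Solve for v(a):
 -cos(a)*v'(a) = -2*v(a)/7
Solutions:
 v(a) = C1*(sin(a) + 1)^(1/7)/(sin(a) - 1)^(1/7)


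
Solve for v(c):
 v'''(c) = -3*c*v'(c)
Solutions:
 v(c) = C1 + Integral(C2*airyai(-3^(1/3)*c) + C3*airybi(-3^(1/3)*c), c)


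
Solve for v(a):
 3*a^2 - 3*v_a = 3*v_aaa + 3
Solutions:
 v(a) = C1 + C2*sin(a) + C3*cos(a) + a^3/3 - 3*a


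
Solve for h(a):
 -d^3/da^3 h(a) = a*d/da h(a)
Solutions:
 h(a) = C1 + Integral(C2*airyai(-a) + C3*airybi(-a), a)


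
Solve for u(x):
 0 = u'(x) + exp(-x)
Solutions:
 u(x) = C1 + exp(-x)


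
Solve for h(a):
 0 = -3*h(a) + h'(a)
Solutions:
 h(a) = C1*exp(3*a)


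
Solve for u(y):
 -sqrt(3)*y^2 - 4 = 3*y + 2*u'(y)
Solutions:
 u(y) = C1 - sqrt(3)*y^3/6 - 3*y^2/4 - 2*y


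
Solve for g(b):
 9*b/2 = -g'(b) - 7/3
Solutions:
 g(b) = C1 - 9*b^2/4 - 7*b/3


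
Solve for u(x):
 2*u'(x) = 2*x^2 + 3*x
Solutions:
 u(x) = C1 + x^3/3 + 3*x^2/4


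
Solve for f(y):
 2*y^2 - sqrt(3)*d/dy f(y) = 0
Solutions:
 f(y) = C1 + 2*sqrt(3)*y^3/9


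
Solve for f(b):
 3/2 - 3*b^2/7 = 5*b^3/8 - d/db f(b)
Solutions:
 f(b) = C1 + 5*b^4/32 + b^3/7 - 3*b/2


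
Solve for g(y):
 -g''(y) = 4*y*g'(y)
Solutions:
 g(y) = C1 + C2*erf(sqrt(2)*y)


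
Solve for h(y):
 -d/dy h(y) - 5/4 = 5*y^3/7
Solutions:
 h(y) = C1 - 5*y^4/28 - 5*y/4


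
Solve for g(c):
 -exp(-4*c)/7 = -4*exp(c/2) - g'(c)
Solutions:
 g(c) = C1 - 8*exp(c/2) - exp(-4*c)/28


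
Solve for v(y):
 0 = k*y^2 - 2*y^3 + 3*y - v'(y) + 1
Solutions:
 v(y) = C1 + k*y^3/3 - y^4/2 + 3*y^2/2 + y


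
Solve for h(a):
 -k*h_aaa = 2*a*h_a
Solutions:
 h(a) = C1 + Integral(C2*airyai(2^(1/3)*a*(-1/k)^(1/3)) + C3*airybi(2^(1/3)*a*(-1/k)^(1/3)), a)


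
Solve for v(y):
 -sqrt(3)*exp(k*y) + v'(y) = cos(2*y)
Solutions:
 v(y) = C1 + sin(2*y)/2 + sqrt(3)*exp(k*y)/k


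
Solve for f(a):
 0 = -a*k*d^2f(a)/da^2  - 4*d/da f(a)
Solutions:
 f(a) = C1 + a^(((re(k) - 4)*re(k) + im(k)^2)/(re(k)^2 + im(k)^2))*(C2*sin(4*log(a)*Abs(im(k))/(re(k)^2 + im(k)^2)) + C3*cos(4*log(a)*im(k)/(re(k)^2 + im(k)^2)))


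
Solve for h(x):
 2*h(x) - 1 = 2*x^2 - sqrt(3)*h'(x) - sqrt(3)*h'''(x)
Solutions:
 h(x) = C1*exp(-sqrt(3)*x*(-(3 + sqrt(10))^(1/3) + (3 + sqrt(10))^(-1/3))/6)*sin(x*((3 + sqrt(10))^(-1/3) + (3 + sqrt(10))^(1/3))/2) + C2*exp(-sqrt(3)*x*(-(3 + sqrt(10))^(1/3) + (3 + sqrt(10))^(-1/3))/6)*cos(x*((3 + sqrt(10))^(-1/3) + (3 + sqrt(10))^(1/3))/2) + C3*exp(sqrt(3)*x*(-(3 + sqrt(10))^(1/3) + (3 + sqrt(10))^(-1/3))/3) + x^2 - sqrt(3)*x + 2


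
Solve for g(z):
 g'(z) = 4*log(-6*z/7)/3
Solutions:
 g(z) = C1 + 4*z*log(-z)/3 + 4*z*(-log(7) - 1 + log(6))/3


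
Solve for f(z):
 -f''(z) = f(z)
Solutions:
 f(z) = C1*sin(z) + C2*cos(z)


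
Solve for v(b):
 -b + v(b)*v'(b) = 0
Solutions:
 v(b) = -sqrt(C1 + b^2)
 v(b) = sqrt(C1 + b^2)


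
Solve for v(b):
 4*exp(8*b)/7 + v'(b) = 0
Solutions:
 v(b) = C1 - exp(8*b)/14


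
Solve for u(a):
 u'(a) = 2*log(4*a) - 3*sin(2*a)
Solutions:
 u(a) = C1 + 2*a*log(a) - 2*a + 4*a*log(2) + 3*cos(2*a)/2


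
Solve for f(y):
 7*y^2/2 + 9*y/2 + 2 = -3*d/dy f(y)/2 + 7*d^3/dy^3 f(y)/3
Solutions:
 f(y) = C1 + C2*exp(-3*sqrt(14)*y/14) + C3*exp(3*sqrt(14)*y/14) - 7*y^3/9 - 3*y^2/2 - 232*y/27


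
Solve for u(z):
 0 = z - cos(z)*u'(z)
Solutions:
 u(z) = C1 + Integral(z/cos(z), z)


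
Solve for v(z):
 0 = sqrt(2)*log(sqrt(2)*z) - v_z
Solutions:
 v(z) = C1 + sqrt(2)*z*log(z) - sqrt(2)*z + sqrt(2)*z*log(2)/2


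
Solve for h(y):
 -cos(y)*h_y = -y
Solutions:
 h(y) = C1 + Integral(y/cos(y), y)


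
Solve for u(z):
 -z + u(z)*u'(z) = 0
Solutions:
 u(z) = -sqrt(C1 + z^2)
 u(z) = sqrt(C1 + z^2)


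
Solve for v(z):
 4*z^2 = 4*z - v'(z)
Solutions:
 v(z) = C1 - 4*z^3/3 + 2*z^2


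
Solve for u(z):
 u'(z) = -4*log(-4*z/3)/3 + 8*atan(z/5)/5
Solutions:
 u(z) = C1 - 4*z*log(-z)/3 + 8*z*atan(z/5)/5 - 8*z*log(2)/3 + 4*z/3 + 4*z*log(3)/3 - 4*log(z^2 + 25)


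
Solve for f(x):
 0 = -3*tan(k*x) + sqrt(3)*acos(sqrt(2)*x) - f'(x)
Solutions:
 f(x) = C1 + sqrt(3)*(x*acos(sqrt(2)*x) - sqrt(2)*sqrt(1 - 2*x^2)/2) - 3*Piecewise((-log(cos(k*x))/k, Ne(k, 0)), (0, True))


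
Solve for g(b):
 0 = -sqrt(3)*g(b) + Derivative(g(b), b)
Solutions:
 g(b) = C1*exp(sqrt(3)*b)


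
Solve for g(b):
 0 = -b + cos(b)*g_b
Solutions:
 g(b) = C1 + Integral(b/cos(b), b)


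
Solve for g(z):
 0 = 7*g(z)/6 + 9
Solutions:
 g(z) = -54/7


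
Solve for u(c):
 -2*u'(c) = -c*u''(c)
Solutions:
 u(c) = C1 + C2*c^3


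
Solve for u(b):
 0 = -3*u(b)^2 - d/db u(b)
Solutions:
 u(b) = 1/(C1 + 3*b)


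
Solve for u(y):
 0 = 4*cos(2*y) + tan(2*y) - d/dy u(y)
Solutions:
 u(y) = C1 - log(cos(2*y))/2 + 2*sin(2*y)


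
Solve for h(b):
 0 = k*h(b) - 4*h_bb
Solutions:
 h(b) = C1*exp(-b*sqrt(k)/2) + C2*exp(b*sqrt(k)/2)


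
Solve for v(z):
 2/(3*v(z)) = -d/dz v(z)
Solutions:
 v(z) = -sqrt(C1 - 12*z)/3
 v(z) = sqrt(C1 - 12*z)/3


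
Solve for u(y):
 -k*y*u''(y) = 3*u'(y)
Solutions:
 u(y) = C1 + y^(((re(k) - 3)*re(k) + im(k)^2)/(re(k)^2 + im(k)^2))*(C2*sin(3*log(y)*Abs(im(k))/(re(k)^2 + im(k)^2)) + C3*cos(3*log(y)*im(k)/(re(k)^2 + im(k)^2)))


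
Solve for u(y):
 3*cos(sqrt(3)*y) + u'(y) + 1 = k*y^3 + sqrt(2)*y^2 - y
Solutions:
 u(y) = C1 + k*y^4/4 + sqrt(2)*y^3/3 - y^2/2 - y - sqrt(3)*sin(sqrt(3)*y)


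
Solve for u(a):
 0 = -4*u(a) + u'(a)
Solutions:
 u(a) = C1*exp(4*a)


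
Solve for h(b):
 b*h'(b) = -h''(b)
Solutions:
 h(b) = C1 + C2*erf(sqrt(2)*b/2)


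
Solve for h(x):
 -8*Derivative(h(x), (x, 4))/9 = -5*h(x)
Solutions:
 h(x) = C1*exp(-10^(1/4)*sqrt(3)*x/2) + C2*exp(10^(1/4)*sqrt(3)*x/2) + C3*sin(10^(1/4)*sqrt(3)*x/2) + C4*cos(10^(1/4)*sqrt(3)*x/2)


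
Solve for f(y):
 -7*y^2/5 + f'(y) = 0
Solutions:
 f(y) = C1 + 7*y^3/15


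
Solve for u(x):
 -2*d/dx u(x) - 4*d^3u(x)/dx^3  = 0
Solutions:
 u(x) = C1 + C2*sin(sqrt(2)*x/2) + C3*cos(sqrt(2)*x/2)


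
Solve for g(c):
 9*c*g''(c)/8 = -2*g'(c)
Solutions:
 g(c) = C1 + C2/c^(7/9)


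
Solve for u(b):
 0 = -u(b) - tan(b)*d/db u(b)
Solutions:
 u(b) = C1/sin(b)


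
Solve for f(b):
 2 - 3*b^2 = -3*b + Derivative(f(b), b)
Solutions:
 f(b) = C1 - b^3 + 3*b^2/2 + 2*b


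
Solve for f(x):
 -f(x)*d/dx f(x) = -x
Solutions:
 f(x) = -sqrt(C1 + x^2)
 f(x) = sqrt(C1 + x^2)


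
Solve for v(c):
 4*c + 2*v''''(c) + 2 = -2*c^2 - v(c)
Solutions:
 v(c) = -2*c^2 - 4*c + (C1*sin(2^(1/4)*c/2) + C2*cos(2^(1/4)*c/2))*exp(-2^(1/4)*c/2) + (C3*sin(2^(1/4)*c/2) + C4*cos(2^(1/4)*c/2))*exp(2^(1/4)*c/2) - 2


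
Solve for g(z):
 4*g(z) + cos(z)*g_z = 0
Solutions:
 g(z) = C1*(sin(z)^2 - 2*sin(z) + 1)/(sin(z)^2 + 2*sin(z) + 1)


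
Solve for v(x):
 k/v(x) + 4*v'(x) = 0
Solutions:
 v(x) = -sqrt(C1 - 2*k*x)/2
 v(x) = sqrt(C1 - 2*k*x)/2


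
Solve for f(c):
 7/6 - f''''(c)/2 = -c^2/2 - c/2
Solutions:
 f(c) = C1 + C2*c + C3*c^2 + C4*c^3 + c^6/360 + c^5/120 + 7*c^4/72


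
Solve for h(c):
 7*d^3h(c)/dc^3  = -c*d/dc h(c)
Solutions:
 h(c) = C1 + Integral(C2*airyai(-7^(2/3)*c/7) + C3*airybi(-7^(2/3)*c/7), c)


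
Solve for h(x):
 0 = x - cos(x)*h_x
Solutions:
 h(x) = C1 + Integral(x/cos(x), x)


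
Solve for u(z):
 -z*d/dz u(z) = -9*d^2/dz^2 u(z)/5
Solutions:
 u(z) = C1 + C2*erfi(sqrt(10)*z/6)


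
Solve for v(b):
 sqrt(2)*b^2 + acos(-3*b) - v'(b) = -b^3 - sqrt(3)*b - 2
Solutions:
 v(b) = C1 + b^4/4 + sqrt(2)*b^3/3 + sqrt(3)*b^2/2 + b*acos(-3*b) + 2*b + sqrt(1 - 9*b^2)/3


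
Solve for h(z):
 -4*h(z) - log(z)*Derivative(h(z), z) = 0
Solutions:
 h(z) = C1*exp(-4*li(z))


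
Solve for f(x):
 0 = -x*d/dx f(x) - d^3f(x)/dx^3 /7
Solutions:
 f(x) = C1 + Integral(C2*airyai(-7^(1/3)*x) + C3*airybi(-7^(1/3)*x), x)


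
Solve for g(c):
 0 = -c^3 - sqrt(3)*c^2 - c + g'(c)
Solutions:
 g(c) = C1 + c^4/4 + sqrt(3)*c^3/3 + c^2/2


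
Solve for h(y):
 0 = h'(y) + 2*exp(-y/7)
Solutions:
 h(y) = C1 + 14*exp(-y/7)


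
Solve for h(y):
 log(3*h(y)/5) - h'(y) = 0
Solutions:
 -Integral(1/(log(_y) - log(5) + log(3)), (_y, h(y))) = C1 - y


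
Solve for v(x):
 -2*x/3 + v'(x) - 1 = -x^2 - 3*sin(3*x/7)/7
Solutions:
 v(x) = C1 - x^3/3 + x^2/3 + x + cos(3*x/7)


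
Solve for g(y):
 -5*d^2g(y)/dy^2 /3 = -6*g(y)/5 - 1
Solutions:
 g(y) = C1*exp(-3*sqrt(2)*y/5) + C2*exp(3*sqrt(2)*y/5) - 5/6


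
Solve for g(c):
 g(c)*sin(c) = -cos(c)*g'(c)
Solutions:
 g(c) = C1*cos(c)


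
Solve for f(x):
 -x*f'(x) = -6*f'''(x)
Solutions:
 f(x) = C1 + Integral(C2*airyai(6^(2/3)*x/6) + C3*airybi(6^(2/3)*x/6), x)


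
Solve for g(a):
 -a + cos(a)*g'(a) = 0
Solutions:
 g(a) = C1 + Integral(a/cos(a), a)


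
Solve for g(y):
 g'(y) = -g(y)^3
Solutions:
 g(y) = -sqrt(2)*sqrt(-1/(C1 - y))/2
 g(y) = sqrt(2)*sqrt(-1/(C1 - y))/2


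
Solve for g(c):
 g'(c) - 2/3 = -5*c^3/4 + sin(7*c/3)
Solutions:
 g(c) = C1 - 5*c^4/16 + 2*c/3 - 3*cos(7*c/3)/7


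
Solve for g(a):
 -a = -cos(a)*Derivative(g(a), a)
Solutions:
 g(a) = C1 + Integral(a/cos(a), a)


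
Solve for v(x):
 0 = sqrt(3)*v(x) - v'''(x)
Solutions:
 v(x) = C3*exp(3^(1/6)*x) + (C1*sin(3^(2/3)*x/2) + C2*cos(3^(2/3)*x/2))*exp(-3^(1/6)*x/2)


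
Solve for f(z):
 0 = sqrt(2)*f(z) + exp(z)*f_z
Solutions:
 f(z) = C1*exp(sqrt(2)*exp(-z))


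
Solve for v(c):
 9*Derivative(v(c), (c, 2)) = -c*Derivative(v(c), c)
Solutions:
 v(c) = C1 + C2*erf(sqrt(2)*c/6)


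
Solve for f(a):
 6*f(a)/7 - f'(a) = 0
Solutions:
 f(a) = C1*exp(6*a/7)


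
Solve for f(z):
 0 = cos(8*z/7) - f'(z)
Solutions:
 f(z) = C1 + 7*sin(8*z/7)/8


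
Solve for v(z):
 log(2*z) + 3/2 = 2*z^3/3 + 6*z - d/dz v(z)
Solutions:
 v(z) = C1 + z^4/6 + 3*z^2 - z*log(z) - z*log(2) - z/2


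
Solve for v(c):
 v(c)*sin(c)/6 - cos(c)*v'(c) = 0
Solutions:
 v(c) = C1/cos(c)^(1/6)


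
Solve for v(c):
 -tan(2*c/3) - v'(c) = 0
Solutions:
 v(c) = C1 + 3*log(cos(2*c/3))/2


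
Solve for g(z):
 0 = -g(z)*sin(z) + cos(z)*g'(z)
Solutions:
 g(z) = C1/cos(z)


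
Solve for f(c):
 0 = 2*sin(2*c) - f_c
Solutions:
 f(c) = C1 - cos(2*c)
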